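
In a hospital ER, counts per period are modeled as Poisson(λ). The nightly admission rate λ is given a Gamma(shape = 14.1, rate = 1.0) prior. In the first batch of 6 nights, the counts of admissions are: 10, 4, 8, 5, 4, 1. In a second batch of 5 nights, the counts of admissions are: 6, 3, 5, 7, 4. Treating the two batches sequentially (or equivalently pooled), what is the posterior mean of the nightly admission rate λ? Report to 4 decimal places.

With a Gamma(shape α, rate β) prior, the Poisson likelihood is conjugate: the posterior is Gamma(α + ΣXᵢ, β + n).
Batch 1: sum of counts S = 32 over n = 6 nights.
After batch 1: Gamma(α+S, β+n) = Gamma(14.1+32, 1.0+6) = Gamma(46.1, 7.0).
Batch 2: sum of counts S = 25 over n = 5 nights.
After batch 2: Gamma(α+S, β+n) = Gamma(46.1+25, 7.0+5) = Gamma(71.1, 12.0).
Posterior mean = α/β = 71.1/12.0 = 5.9250.

5.9250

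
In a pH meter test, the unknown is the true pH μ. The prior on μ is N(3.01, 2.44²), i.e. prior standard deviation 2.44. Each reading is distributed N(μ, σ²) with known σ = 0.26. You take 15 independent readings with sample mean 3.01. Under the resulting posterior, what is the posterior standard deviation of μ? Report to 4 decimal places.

For Normal data with known variance σ², a Normal(μ₀, σ₀²) prior on μ is conjugate. Posterior precision = 1/σ₀² + n/σ²; posterior mean is the precision-weighted average of μ₀ and x̄.
σ₀² = 2.44² = 5.9536, σ² = 0.26² = 0.0676; σ² + n·σ₀² = 0.0676 + 15·5.9536 = 89.3716.
Posterior precision = 1/σ₀² + n/σ² = 1/5.9536 + 15/0.0676 = (σ² + n·σ₀²)/(σ₀²σ²) = 89.3716/(5.9536·0.0676); posterior variance σₙ² = σ₀²σ²/(σ² + n·σ₀²) = 5.9536·0.0676/89.3716 = 0.004503.
Posterior SD = √σₙ² = √(5.9536·0.0676/89.3716) = 0.0671.

0.0671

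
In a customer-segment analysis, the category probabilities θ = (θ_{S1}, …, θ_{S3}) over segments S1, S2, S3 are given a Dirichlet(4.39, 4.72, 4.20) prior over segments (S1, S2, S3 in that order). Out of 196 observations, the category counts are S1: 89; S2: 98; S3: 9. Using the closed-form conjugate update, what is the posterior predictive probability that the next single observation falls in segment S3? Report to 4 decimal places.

0.0631

The Dirichlet prior is conjugate to the Multinomial likelihood: each posterior αⱼ = prior αⱼ + observed count nⱼ.
Posterior concentration: (93.39, 102.72, 13.20), total = 209.31.
P(next = S3 | data) = α_{S3}/Σα = 0.0631.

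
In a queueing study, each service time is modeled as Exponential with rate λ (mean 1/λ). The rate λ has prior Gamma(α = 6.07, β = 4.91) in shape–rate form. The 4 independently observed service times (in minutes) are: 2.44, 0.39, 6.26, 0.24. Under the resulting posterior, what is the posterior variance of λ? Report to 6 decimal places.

With a Gamma(shape α, rate β) prior on the exponential rate λ, the posterior after n observations with total T = Σxᵢ is Gamma(α+n, β+T).
Sum of observations T = 9.33 minutes; n = 4.
Posterior: Gamma(6.07+4, 4.91+9.33) = Gamma(10.07, 14.24).
Var = α/β² = 0.049660.

0.049660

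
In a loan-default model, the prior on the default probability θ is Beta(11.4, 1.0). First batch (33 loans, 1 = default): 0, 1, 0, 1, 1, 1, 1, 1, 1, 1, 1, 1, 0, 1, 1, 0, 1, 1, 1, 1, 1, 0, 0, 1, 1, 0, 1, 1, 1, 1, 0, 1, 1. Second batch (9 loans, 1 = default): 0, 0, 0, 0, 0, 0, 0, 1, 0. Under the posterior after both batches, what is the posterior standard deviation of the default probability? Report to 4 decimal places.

The Beta prior is conjugate to a Binomial/Bernoulli likelihood; the update adds successes to α and failures to β.
After batch 1: Beta(11.4+25, 1.0+8) = Beta(36.4, 9.0).
After batch 2: Beta(36.4+1, 9.0+8) = Beta(37.4, 17.0).
Var = αβ/((α+β)²(α+β+1)) = 37.4·17.0/(54.4²·55.4) = 0.00387805; SD = √0.00387805 = 0.0623.

0.0623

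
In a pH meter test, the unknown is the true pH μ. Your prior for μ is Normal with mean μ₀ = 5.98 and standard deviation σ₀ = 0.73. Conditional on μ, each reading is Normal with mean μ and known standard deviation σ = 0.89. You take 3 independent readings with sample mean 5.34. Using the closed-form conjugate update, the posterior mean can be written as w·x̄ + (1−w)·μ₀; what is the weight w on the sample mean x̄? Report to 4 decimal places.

0.6687

For Normal data with known variance σ², a Normal(μ₀, σ₀²) prior on μ is conjugate. Posterior precision = 1/σ₀² + n/σ²; posterior mean is the precision-weighted average of μ₀ and x̄.
σ₀² = 0.73² = 0.5329, σ² = 0.89² = 0.7921. Prior precision 1/σ₀² = 1/0.5329; data precision n/σ² = 3/0.7921.
w = (n/σ²)/(1/σ₀² + n/σ²) = n·σ₀²/(σ² + n·σ₀²) = 3·0.5329/(0.7921 + 3·0.5329) = 1.5987/2.3908 = 0.6687.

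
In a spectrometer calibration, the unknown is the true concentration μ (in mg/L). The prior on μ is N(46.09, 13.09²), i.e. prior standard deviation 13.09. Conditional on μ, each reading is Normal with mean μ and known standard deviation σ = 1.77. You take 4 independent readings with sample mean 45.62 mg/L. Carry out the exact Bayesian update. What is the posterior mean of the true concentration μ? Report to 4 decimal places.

45.6221

For Normal data with known variance σ², a Normal(μ₀, σ₀²) prior on μ is conjugate. Posterior precision = 1/σ₀² + n/σ²; posterior mean is the precision-weighted average of μ₀ and x̄.
n·x̄ = 4·45.62 = 182.48.
σ₀² = 13.09² = 171.3481, σ² = 1.77² = 3.1329; σ² + n·σ₀² = 3.1329 + 4·171.3481 = 688.5253.
Posterior mean = (μ₀/σ₀² + n·x̄/σ²)/(1/σ₀² + n/σ²) = (σ²·μ₀ + σ₀²·n·x̄)/(σ² + n·σ₀²) = (3.1329·46.09 + 171.3481·182.48)/688.5253 = 31411.996649/688.5253 = 45.6221.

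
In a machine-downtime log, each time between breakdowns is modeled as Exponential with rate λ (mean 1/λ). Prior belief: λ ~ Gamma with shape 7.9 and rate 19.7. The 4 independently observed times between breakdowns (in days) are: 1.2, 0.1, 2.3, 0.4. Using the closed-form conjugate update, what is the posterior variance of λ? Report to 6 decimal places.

With a Gamma(shape α, rate β) prior on the exponential rate λ, the posterior after n observations with total T = Σxᵢ is Gamma(α+n, β+T).
Sum of observations T = 4.0 days; n = 4.
Posterior: Gamma(7.9+4, 19.7+4.0) = Gamma(11.9, 23.7).
Var = α/β² = 0.021186.

0.021186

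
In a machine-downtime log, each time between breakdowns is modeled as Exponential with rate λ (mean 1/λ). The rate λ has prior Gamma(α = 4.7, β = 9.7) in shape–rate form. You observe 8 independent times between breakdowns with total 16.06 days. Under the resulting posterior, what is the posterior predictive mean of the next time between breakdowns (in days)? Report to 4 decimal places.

With a Gamma(shape α, rate β) prior on the exponential rate λ, the posterior after n observations with total T = Σxᵢ is Gamma(α+n, β+T).
Posterior: Gamma(4.7+8, 9.7+16.06) = Gamma(12.7, 25.76).
The predictive distribution for the next observation is Lomax; its mean is β/(α−1) = 25.76/11.7 = 2.2017.

2.2017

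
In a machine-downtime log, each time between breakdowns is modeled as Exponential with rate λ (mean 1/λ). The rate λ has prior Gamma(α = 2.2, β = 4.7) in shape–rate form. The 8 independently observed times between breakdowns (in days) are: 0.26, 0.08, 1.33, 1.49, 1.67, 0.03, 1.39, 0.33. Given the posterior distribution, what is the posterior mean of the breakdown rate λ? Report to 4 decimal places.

With a Gamma(shape α, rate β) prior on the exponential rate λ, the posterior after n observations with total T = Σxᵢ is Gamma(α+n, β+T).
Sum of observations T = 6.58 days; n = 8.
Posterior: Gamma(2.2+8, 4.7+6.58) = Gamma(10.2, 11.28).
Posterior mean of λ = α/β = 10.2/11.28 = 0.9043.

0.9043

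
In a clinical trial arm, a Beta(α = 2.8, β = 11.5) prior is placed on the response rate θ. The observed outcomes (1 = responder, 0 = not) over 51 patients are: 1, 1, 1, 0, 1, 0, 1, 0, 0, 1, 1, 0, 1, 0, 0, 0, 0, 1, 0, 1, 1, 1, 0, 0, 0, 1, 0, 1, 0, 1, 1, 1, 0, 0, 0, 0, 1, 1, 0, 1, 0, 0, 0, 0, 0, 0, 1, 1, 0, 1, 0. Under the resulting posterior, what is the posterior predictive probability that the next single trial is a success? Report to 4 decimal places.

0.3951

The Beta prior is conjugate to a Binomial/Bernoulli likelihood; the update adds successes to α and failures to β.
Posterior: Beta(α+k, β+n−k) = Beta(2.8+23, 11.5+28) = Beta(25.8, 39.5).
For a single future Bernoulli trial, P(success | data) = α/(α+β) = 0.3951.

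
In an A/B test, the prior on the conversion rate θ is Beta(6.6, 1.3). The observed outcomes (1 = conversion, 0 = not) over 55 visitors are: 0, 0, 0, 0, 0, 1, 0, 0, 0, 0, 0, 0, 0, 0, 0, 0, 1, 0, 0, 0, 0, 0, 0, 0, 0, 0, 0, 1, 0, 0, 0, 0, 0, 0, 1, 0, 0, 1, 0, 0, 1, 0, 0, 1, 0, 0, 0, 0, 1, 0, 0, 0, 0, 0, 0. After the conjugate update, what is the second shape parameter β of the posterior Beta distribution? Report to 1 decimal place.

The Beta prior is conjugate to a Binomial/Bernoulli likelihood; the update adds successes to α and failures to β.
Posterior: Beta(α+k, β+n−k) = Beta(6.6+8, 1.3+47) = Beta(14.6, 48.3).
Posterior β = 48.3.

48.3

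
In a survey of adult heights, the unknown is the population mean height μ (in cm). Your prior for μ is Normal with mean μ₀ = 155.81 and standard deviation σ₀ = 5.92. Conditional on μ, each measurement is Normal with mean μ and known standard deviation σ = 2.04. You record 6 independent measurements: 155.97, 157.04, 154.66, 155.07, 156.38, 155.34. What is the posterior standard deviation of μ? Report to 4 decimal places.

0.8247

For Normal data with known variance σ², a Normal(μ₀, σ₀²) prior on μ is conjugate. Posterior precision = 1/σ₀² + n/σ²; posterior mean is the precision-weighted average of μ₀ and x̄.
σ₀² = 5.92² = 35.0464, σ² = 2.04² = 4.1616; σ² + n·σ₀² = 4.1616 + 6·35.0464 = 214.44.
Posterior precision = 1/σ₀² + n/σ² = 1/35.0464 + 6/4.1616 = (σ² + n·σ₀²)/(σ₀²σ²) = 214.44/(35.0464·4.1616); posterior variance σₙ² = σ₀²σ²/(σ² + n·σ₀²) = 35.0464·4.1616/214.44 = 0.680139.
Posterior SD = √σₙ² = √(35.0464·4.1616/214.44) = 0.8247.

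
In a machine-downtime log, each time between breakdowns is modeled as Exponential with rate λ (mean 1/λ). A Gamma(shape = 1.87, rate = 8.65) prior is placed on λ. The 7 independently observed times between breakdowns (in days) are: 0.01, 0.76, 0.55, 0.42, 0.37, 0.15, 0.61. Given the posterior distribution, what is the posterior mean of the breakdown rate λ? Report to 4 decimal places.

With a Gamma(shape α, rate β) prior on the exponential rate λ, the posterior after n observations with total T = Σxᵢ is Gamma(α+n, β+T).
Sum of observations T = 2.87 days; n = 7.
Posterior: Gamma(1.87+7, 8.65+2.87) = Gamma(8.87, 11.52).
Posterior mean of λ = α/β = 8.87/11.52 = 0.7700.

0.7700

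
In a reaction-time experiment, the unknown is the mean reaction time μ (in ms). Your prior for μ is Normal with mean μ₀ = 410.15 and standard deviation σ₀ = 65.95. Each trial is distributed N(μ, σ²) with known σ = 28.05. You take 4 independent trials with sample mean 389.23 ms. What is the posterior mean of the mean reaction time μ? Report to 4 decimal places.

For Normal data with known variance σ², a Normal(μ₀, σ₀²) prior on μ is conjugate. Posterior precision = 1/σ₀² + n/σ²; posterior mean is the precision-weighted average of μ₀ and x̄.
n·x̄ = 4·389.23 = 1556.92.
σ₀² = 65.95² = 4349.4025, σ² = 28.05² = 786.8025; σ² + n·σ₀² = 786.8025 + 4·4349.4025 = 18184.4125.
Posterior mean = (μ₀/σ₀² + n·x̄/σ²)/(1/σ₀² + n/σ²) = (σ²·μ₀ + σ₀²·n·x̄)/(σ² + n·σ₀²) = (786.8025·410.15 + 4349.4025·1556.92)/18184.4125 = 7094378.785675/18184.4125 = 390.1352.

390.1352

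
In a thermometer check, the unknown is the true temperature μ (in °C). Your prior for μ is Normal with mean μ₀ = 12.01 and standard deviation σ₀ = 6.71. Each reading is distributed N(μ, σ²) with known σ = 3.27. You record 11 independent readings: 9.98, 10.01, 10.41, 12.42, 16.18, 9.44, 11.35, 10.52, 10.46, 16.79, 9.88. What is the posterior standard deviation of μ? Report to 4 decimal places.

0.9755

For Normal data with known variance σ², a Normal(μ₀, σ₀²) prior on μ is conjugate. Posterior precision = 1/σ₀² + n/σ²; posterior mean is the precision-weighted average of μ₀ and x̄.
σ₀² = 6.71² = 45.0241, σ² = 3.27² = 10.6929; σ² + n·σ₀² = 10.6929 + 11·45.0241 = 505.958.
Posterior precision = 1/σ₀² + n/σ² = 1/45.0241 + 11/10.6929 = (σ² + n·σ₀²)/(σ₀²σ²) = 505.958/(45.0241·10.6929); posterior variance σₙ² = σ₀²σ²/(σ² + n·σ₀²) = 45.0241·10.6929/505.958 = 0.951538.
Posterior SD = √σₙ² = √(45.0241·10.6929/505.958) = 0.9755.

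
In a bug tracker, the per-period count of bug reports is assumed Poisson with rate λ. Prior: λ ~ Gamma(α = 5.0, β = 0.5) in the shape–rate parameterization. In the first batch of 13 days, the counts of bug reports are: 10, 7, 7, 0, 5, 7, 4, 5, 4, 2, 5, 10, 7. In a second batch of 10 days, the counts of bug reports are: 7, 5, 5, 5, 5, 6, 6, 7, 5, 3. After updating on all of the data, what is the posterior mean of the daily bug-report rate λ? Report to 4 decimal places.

With a Gamma(shape α, rate β) prior, the Poisson likelihood is conjugate: the posterior is Gamma(α + ΣXᵢ, β + n).
Batch 1: sum of counts S = 73 over n = 13 days.
After batch 1: Gamma(α+S, β+n) = Gamma(5.0+73, 0.5+13) = Gamma(78.0, 13.5).
Batch 2: sum of counts S = 54 over n = 10 days.
After batch 2: Gamma(α+S, β+n) = Gamma(78.0+54, 13.5+10) = Gamma(132.0, 23.5).
Posterior mean = α/β = 132.0/23.5 = 5.6170.

5.6170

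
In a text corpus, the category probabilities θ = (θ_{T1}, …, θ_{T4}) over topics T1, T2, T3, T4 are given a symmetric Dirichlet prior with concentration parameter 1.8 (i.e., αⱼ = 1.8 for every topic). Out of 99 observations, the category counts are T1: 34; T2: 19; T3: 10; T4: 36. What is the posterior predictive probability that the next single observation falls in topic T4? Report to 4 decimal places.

The Dirichlet prior is conjugate to the Multinomial likelihood: each posterior αⱼ = prior αⱼ + observed count nⱼ.
Posterior concentration: (35.8, 20.8, 11.8, 37.8), total = 106.2.
P(next = T4 | data) = α_{T4}/Σα = 0.3559.

0.3559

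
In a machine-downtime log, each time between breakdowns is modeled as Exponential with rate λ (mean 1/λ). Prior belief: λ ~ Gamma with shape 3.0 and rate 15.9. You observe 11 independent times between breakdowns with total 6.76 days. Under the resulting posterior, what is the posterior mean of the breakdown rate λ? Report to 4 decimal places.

With a Gamma(shape α, rate β) prior on the exponential rate λ, the posterior after n observations with total T = Σxᵢ is Gamma(α+n, β+T).
Posterior: Gamma(3.0+11, 15.9+6.76) = Gamma(14.0, 22.66).
Posterior mean of λ = α/β = 14.0/22.66 = 0.6178.

0.6178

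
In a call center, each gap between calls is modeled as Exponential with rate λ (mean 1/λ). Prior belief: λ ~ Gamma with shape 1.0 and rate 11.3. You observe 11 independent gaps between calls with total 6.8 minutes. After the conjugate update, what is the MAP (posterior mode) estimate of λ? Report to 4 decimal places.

With a Gamma(shape α, rate β) prior on the exponential rate λ, the posterior after n observations with total T = Σxᵢ is Gamma(α+n, β+T).
Posterior: Gamma(1.0+11, 11.3+6.8) = Gamma(12.0, 18.1).
Mode = (α−1)/β = 0.6077.

0.6077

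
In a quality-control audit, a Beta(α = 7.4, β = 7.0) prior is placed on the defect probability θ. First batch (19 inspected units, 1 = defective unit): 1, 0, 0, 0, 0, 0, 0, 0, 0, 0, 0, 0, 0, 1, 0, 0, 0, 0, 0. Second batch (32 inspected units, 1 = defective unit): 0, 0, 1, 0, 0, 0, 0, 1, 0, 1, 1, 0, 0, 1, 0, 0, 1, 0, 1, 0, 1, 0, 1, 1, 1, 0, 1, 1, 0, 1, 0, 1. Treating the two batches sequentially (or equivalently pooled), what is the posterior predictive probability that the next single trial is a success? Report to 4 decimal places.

The Beta prior is conjugate to a Binomial/Bernoulli likelihood; the update adds successes to α and failures to β.
After batch 1: Beta(7.4+2, 7.0+17) = Beta(9.4, 24.0).
After batch 2: Beta(9.4+15, 24.0+17) = Beta(24.4, 41.0).
For a single future Bernoulli trial, P(success | data) = α/(α+β) = 0.3731.

0.3731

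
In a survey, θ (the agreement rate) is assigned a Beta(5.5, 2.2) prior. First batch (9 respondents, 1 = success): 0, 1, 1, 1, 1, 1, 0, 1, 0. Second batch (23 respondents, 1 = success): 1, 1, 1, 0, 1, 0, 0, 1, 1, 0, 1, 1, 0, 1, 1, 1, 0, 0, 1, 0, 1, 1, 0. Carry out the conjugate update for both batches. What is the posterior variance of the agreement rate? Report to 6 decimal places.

0.005645

The Beta prior is conjugate to a Binomial/Bernoulli likelihood; the update adds successes to α and failures to β.
After batch 1: Beta(5.5+6, 2.2+3) = Beta(11.5, 5.2).
After batch 2: Beta(11.5+14, 5.2+9) = Beta(25.5, 14.2).
Var = αβ/((α+β)²(α+β+1)) = 25.5·14.2/(39.7²·40.7) = 0.005645.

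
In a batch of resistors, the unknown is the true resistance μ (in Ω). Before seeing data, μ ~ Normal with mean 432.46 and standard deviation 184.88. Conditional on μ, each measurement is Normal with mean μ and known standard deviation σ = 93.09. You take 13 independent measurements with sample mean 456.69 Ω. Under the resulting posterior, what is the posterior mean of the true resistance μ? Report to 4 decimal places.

For Normal data with known variance σ², a Normal(μ₀, σ₀²) prior on μ is conjugate. Posterior precision = 1/σ₀² + n/σ²; posterior mean is the precision-weighted average of μ₀ and x̄.
n·x̄ = 13·456.69 = 5936.97.
σ₀² = 184.88² = 34180.6144, σ² = 93.09² = 8665.7481; σ² + n·σ₀² = 8665.7481 + 13·34180.6144 = 453013.7353.
Posterior mean = (μ₀/σ₀² + n·x̄/σ²)/(1/σ₀² + n/σ²) = (σ²·μ₀ + σ₀²·n·x̄)/(σ² + n·σ₀²) = (8665.7481·432.46 + 34180.6144·5936.97)/453013.7353 = 206676871.697694/453013.7353 = 456.2265.

456.2265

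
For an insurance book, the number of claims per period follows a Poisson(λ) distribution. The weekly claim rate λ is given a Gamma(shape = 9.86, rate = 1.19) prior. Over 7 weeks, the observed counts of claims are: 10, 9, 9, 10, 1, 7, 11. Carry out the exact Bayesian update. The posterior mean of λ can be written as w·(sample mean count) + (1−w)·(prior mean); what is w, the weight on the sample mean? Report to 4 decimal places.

0.8547

With a Gamma(shape α, rate β) prior, the Poisson likelihood is conjugate: the posterior is Gamma(α + ΣXᵢ, β + n).
Posterior mean = (α₀+S)/(β₀+n) = [n/(β₀+n)]·(S/n) + [β₀/(β₀+n)]·(α₀/β₀), so only n and β₀ enter the weight.
Weight on data w = n/(β₀+n) = 7/(1.19+7) = 7/8.19 = 0.8547.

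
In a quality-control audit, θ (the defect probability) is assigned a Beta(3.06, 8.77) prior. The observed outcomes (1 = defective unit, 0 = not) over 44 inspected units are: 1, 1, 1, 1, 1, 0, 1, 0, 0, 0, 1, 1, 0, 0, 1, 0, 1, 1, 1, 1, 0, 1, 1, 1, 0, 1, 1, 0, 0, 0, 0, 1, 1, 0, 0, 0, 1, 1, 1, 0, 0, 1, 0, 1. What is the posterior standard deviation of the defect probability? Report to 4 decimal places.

The Beta prior is conjugate to a Binomial/Bernoulli likelihood; the update adds successes to α and failures to β.
Posterior: Beta(α+k, β+n−k) = Beta(3.06+25, 8.77+19) = Beta(28.06, 27.77).
Var = αβ/((α+β)²(α+β+1)) = 28.06·27.77/(55.83²·56.83) = 0.00439897; SD = √0.00439897 = 0.0663.

0.0663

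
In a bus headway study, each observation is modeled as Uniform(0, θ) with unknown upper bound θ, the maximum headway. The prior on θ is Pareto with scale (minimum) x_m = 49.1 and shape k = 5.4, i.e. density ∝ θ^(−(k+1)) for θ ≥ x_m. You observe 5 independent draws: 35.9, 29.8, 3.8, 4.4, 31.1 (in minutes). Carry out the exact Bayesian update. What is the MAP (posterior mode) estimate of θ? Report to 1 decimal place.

49.1

A Pareto(scale x_m, shape k) prior on the upper bound θ of Uniform(0, θ) is conjugate: posterior is Pareto(max(x_m, max xᵢ), k + n).
Sample maximum = 35.9; prior scale x_m = 49.1 → posterior scale = max = 49.1.
Posterior shape = 5.4 + 5 = 10.4.
The Pareto density is decreasing on [x_m, ∞), so the mode is x_m = 49.1.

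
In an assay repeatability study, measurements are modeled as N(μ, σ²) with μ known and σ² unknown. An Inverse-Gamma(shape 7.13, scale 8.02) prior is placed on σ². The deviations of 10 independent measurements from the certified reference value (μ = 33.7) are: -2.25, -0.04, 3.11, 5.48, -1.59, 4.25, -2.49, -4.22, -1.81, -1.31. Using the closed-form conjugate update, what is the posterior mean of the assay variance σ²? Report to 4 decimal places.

With known mean μ and an Inverse-Gamma(α, β) prior on σ², the Normal likelihood is conjugate: posterior is Inv-Gamma(α + n/2, β + Σ(xᵢ−μ)²/2).
Σ(xᵢ−μ)² = (-2.25)² + (-0.04)² + (3.11)² + (5.48)² + (-1.59)² + (4.25)² + (-2.49)² + (-4.22)² + (-1.81)² + (-1.31)² = 94.3579.
Posterior: Inv-Gamma(7.13 + 10/2, 8.02 + 94.3579/2) = Inv-Gamma(12.13, 55.19895).
E[σ²|data] = β/(α−1) = 55.19895/11.13 = 4.9595.

4.9595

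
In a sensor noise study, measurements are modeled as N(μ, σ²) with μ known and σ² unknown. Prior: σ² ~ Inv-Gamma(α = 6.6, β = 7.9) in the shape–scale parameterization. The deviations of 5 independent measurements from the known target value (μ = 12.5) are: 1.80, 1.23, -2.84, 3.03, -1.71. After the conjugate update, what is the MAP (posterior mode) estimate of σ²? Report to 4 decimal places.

2.0160

With known mean μ and an Inverse-Gamma(α, β) prior on σ², the Normal likelihood is conjugate: posterior is Inv-Gamma(α + n/2, β + Σ(xᵢ−μ)²/2).
Σ(xᵢ−μ)² = (1.80)² + (1.23)² + (-2.84)² + (3.03)² + (-1.71)² = 24.9235.
Posterior: Inv-Gamma(6.6 + 5/2, 7.9 + 24.9235/2) = Inv-Gamma(9.10, 20.36175).
Mode = β/(α+1) = 20.36175/10.10 = 2.0160.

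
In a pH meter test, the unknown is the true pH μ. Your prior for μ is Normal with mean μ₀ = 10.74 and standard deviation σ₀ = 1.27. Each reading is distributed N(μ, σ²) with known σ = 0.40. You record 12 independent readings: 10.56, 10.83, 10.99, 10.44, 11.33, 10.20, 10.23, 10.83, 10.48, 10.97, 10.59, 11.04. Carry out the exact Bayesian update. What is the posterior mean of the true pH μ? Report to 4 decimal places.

For Normal data with known variance σ², a Normal(μ₀, σ₀²) prior on μ is conjugate. Posterior precision = 1/σ₀² + n/σ²; posterior mean is the precision-weighted average of μ₀ and x̄.
Σxᵢ = 10.56 + 10.83 + 10.99 + 10.44 + 11.33 + 10.20 + 10.23 + 10.83 + 10.48 + 10.97 + 10.59 + 11.04 = 128.49, so n·x̄ = 128.49.
σ₀² = 1.27² = 1.6129, σ² = 0.40² = 0.16; σ² + n·σ₀² = 0.16 + 12·1.6129 = 19.5148.
Posterior mean = (μ₀/σ₀² + n·x̄/σ²)/(1/σ₀² + n/σ²) = (σ²·μ₀ + σ₀²·n·x̄)/(σ² + n·σ₀²) = (0.16·10.74 + 1.6129·128.49)/19.5148 = 208.959921/19.5148 = 10.7078.

10.7078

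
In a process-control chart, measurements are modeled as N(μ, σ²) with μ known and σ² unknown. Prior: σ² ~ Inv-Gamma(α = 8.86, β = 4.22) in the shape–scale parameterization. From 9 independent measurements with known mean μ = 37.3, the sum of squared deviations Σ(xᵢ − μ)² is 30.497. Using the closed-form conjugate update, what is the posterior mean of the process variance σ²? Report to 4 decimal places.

With known mean μ and an Inverse-Gamma(α, β) prior on σ², the Normal likelihood is conjugate: posterior is Inv-Gamma(α + n/2, β + Σ(xᵢ−μ)²/2).
Posterior: Inv-Gamma(8.86 + 9/2, 4.22 + 30.497/2) = Inv-Gamma(13.36, 19.4685).
E[σ²|data] = β/(α−1) = 19.4685/12.36 = 1.5751.

1.5751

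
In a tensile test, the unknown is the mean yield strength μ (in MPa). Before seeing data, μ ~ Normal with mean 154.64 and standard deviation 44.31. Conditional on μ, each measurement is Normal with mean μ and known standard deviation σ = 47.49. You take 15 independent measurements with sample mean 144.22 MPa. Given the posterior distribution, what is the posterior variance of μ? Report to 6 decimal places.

For Normal data with known variance σ², a Normal(μ₀, σ₀²) prior on μ is conjugate. Posterior precision = 1/σ₀² + n/σ²; posterior mean is the precision-weighted average of μ₀ and x̄.
σ₀² = 44.31² = 1963.3761, σ² = 47.49² = 2255.3001; σ² + n·σ₀² = 2255.3001 + 15·1963.3761 = 31705.9416.
Posterior precision = 1/σ₀² + n/σ² = 1/1963.3761 + 15/2255.3001 = (σ² + n·σ₀²)/(σ₀²σ²) = 31705.9416/(1963.3761·2255.3001); posterior variance σₙ² = σ₀²σ²/(σ² + n·σ₀²) = 1963.3761·2255.3001/31705.9416 = 139.658439.

139.658439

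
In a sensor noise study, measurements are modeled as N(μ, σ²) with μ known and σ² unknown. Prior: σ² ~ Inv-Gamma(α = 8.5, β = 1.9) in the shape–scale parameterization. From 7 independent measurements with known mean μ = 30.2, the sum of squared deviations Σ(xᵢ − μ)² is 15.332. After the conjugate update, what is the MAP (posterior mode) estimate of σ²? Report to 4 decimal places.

0.7358

With known mean μ and an Inverse-Gamma(α, β) prior on σ², the Normal likelihood is conjugate: posterior is Inv-Gamma(α + n/2, β + Σ(xᵢ−μ)²/2).
Posterior: Inv-Gamma(8.5 + 7/2, 1.9 + 15.332/2) = Inv-Gamma(12.00, 9.5660).
Mode = β/(α+1) = 9.5660/13.00 = 0.7358.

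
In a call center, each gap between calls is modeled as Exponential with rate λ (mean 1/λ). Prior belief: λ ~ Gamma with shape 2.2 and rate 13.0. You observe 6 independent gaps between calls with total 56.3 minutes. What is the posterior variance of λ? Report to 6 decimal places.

With a Gamma(shape α, rate β) prior on the exponential rate λ, the posterior after n observations with total T = Σxᵢ is Gamma(α+n, β+T).
Posterior: Gamma(2.2+6, 13.0+56.3) = Gamma(8.2, 69.3).
Var = α/β² = 0.001707.

0.001707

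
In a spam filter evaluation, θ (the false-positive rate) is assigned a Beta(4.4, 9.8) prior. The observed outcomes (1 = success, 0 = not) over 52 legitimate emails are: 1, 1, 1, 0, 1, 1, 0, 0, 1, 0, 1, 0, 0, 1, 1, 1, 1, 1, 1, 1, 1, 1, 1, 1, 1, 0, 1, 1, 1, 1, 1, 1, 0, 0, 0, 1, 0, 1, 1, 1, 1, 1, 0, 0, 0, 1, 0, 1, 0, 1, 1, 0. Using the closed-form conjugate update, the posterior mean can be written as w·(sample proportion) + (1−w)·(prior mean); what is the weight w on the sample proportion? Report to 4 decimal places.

The Beta prior is conjugate to a Binomial/Bernoulli likelihood; the update adds successes to α and failures to β.
Posterior mean = (α₀+k)/(α₀+β₀+n) = [n/(α₀+β₀+n)]·(k/n) + [(α₀+β₀)/(α₀+β₀+n)]·α₀/(α₀+β₀), so only n and the prior enter the weight.
The weight on the data is w = n/(α₀+β₀+n) = 52/(4.4+9.8+52) = 52/66.2 = 0.7855.

0.7855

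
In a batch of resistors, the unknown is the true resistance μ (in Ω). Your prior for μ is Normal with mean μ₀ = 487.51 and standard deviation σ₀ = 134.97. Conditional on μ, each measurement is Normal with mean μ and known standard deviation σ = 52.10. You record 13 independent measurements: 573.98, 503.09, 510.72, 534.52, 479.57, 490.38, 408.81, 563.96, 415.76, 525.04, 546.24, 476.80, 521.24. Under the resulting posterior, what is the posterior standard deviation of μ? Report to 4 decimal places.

For Normal data with known variance σ², a Normal(μ₀, σ₀²) prior on μ is conjugate. Posterior precision = 1/σ₀² + n/σ²; posterior mean is the precision-weighted average of μ₀ and x̄.
σ₀² = 134.97² = 18216.9009, σ² = 52.10² = 2714.41; σ² + n·σ₀² = 2714.41 + 13·18216.9009 = 239534.1217.
Posterior precision = 1/σ₀² + n/σ² = 1/18216.9009 + 13/2714.41 = (σ² + n·σ₀²)/(σ₀²σ²) = 239534.1217/(18216.9009·2714.41); posterior variance σₙ² = σ₀²σ²/(σ² + n·σ₀²) = 18216.9009·2714.41/239534.1217 = 206.434631.
Posterior SD = √σₙ² = √(18216.9009·2714.41/239534.1217) = 14.3678.

14.3678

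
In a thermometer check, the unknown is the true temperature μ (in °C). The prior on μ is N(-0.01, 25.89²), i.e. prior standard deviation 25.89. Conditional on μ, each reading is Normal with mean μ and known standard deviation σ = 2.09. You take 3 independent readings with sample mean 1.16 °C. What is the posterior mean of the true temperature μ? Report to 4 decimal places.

For Normal data with known variance σ², a Normal(μ₀, σ₀²) prior on μ is conjugate. Posterior precision = 1/σ₀² + n/σ²; posterior mean is the precision-weighted average of μ₀ and x̄.
n·x̄ = 3·1.16 = 3.48.
σ₀² = 25.89² = 670.2921, σ² = 2.09² = 4.3681; σ² + n·σ₀² = 4.3681 + 3·670.2921 = 2015.2444.
Posterior mean = (μ₀/σ₀² + n·x̄/σ²)/(1/σ₀² + n/σ²) = (σ²·μ₀ + σ₀²·n·x̄)/(σ² + n·σ₀²) = (4.3681·(-0.01) + 670.2921·3.48)/2015.2444 = 2332.572827/2015.2444 = 1.1575.

1.1575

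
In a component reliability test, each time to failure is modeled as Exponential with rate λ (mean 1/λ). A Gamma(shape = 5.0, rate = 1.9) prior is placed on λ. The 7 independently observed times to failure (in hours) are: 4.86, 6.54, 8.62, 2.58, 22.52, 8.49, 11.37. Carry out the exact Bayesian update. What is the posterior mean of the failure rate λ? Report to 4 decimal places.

With a Gamma(shape α, rate β) prior on the exponential rate λ, the posterior after n observations with total T = Σxᵢ is Gamma(α+n, β+T).
Sum of observations T = 64.98 hours; n = 7.
Posterior: Gamma(5.0+7, 1.9+64.98) = Gamma(12.0, 66.88).
Posterior mean of λ = α/β = 12.0/66.88 = 0.1794.

0.1794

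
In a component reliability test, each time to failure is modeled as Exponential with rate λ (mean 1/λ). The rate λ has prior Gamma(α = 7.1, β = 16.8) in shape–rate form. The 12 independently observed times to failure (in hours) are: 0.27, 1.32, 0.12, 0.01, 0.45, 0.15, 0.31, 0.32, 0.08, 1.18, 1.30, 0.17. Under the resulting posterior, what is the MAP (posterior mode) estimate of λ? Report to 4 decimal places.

With a Gamma(shape α, rate β) prior on the exponential rate λ, the posterior after n observations with total T = Σxᵢ is Gamma(α+n, β+T).
Sum of observations T = 5.68 hours; n = 12.
Posterior: Gamma(7.1+12, 16.8+5.68) = Gamma(19.1, 22.48).
Mode = (α−1)/β = 0.8052.

0.8052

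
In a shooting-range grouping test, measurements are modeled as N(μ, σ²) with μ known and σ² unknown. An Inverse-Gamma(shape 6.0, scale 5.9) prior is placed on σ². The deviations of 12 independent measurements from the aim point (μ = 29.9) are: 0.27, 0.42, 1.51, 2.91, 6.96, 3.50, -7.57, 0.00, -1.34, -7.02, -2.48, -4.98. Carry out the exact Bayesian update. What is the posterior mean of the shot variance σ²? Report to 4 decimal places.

With known mean μ and an Inverse-Gamma(α, β) prior on σ², the Normal likelihood is conjugate: posterior is Inv-Gamma(α + n/2, β + Σ(xᵢ−μ)²/2).
Σ(xᵢ−μ)² = (0.27)² + (0.42)² + (1.51)² + (2.91)² + (6.96)² + (3.50)² + (-7.57)² + (0.00)² + (-1.34)² + (-7.02)² + (-2.48)² + (-4.98)² = 211.0208.
Posterior: Inv-Gamma(6.0 + 12/2, 5.9 + 211.0208/2) = Inv-Gamma(12.00, 111.41040).
E[σ²|data] = β/(α−1) = 111.41040/11.00 = 10.1282.

10.1282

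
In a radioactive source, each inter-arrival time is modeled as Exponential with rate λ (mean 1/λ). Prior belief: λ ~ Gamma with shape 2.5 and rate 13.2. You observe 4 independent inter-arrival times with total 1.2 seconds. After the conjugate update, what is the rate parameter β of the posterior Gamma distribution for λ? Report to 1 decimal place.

14.4

With a Gamma(shape α, rate β) prior on the exponential rate λ, the posterior after n observations with total T = Σxᵢ is Gamma(α+n, β+T).
Posterior: Gamma(2.5+4, 13.2+1.2) = Gamma(6.5, 14.4).
Posterior β = 14.4.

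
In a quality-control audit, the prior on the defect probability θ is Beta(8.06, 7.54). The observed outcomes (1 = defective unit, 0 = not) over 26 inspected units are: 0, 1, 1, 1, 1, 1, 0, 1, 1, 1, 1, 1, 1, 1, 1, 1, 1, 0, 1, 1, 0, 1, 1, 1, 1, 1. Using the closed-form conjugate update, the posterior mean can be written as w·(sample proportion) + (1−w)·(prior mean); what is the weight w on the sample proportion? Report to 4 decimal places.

0.6250

The Beta prior is conjugate to a Binomial/Bernoulli likelihood; the update adds successes to α and failures to β.
Posterior mean = (α₀+k)/(α₀+β₀+n) = [n/(α₀+β₀+n)]·(k/n) + [(α₀+β₀)/(α₀+β₀+n)]·α₀/(α₀+β₀), so only n and the prior enter the weight.
The weight on the data is w = n/(α₀+β₀+n) = 26/(8.06+7.54+26) = 26/41.60 = 0.6250.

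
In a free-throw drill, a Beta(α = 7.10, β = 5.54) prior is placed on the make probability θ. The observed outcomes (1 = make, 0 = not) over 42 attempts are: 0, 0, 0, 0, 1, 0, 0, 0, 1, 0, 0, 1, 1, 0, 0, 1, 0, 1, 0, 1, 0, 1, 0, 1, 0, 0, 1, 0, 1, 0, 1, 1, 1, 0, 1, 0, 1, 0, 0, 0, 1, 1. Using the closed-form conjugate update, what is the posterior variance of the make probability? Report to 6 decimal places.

The Beta prior is conjugate to a Binomial/Bernoulli likelihood; the update adds successes to α and failures to β.
Posterior: Beta(α+k, β+n−k) = Beta(7.10+18, 5.54+24) = Beta(25.10, 29.54).
Var = αβ/((α+β)²(α+β+1)) = 25.10·29.54/(54.64²·55.64) = 0.004464.

0.004464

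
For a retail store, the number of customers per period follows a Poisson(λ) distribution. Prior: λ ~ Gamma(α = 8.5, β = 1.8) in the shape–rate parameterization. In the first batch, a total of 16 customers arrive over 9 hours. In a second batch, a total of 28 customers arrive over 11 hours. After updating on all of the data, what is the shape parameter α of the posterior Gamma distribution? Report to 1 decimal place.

52.5

With a Gamma(shape α, rate β) prior, the Poisson likelihood is conjugate: the posterior is Gamma(α + ΣXᵢ, β + n).
After batch 1: Gamma(α+S, β+n) = Gamma(8.5+16, 1.8+9) = Gamma(24.5, 10.8).
After batch 2: Gamma(α+S, β+n) = Gamma(24.5+28, 10.8+11) = Gamma(52.5, 21.8).
Posterior α = 52.5.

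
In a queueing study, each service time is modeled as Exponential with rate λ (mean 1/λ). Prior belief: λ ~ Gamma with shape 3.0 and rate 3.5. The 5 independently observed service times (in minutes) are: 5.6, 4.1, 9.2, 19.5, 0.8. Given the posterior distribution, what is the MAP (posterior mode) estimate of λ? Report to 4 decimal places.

0.1639

With a Gamma(shape α, rate β) prior on the exponential rate λ, the posterior after n observations with total T = Σxᵢ is Gamma(α+n, β+T).
Sum of observations T = 39.2 minutes; n = 5.
Posterior: Gamma(3.0+5, 3.5+39.2) = Gamma(8.0, 42.7).
Mode = (α−1)/β = 0.1639.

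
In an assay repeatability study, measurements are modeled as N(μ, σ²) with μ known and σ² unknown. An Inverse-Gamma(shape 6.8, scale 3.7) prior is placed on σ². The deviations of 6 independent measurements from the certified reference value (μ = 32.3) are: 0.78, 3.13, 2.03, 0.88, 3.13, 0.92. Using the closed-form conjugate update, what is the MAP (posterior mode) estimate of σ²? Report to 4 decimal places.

1.5437

With known mean μ and an Inverse-Gamma(α, β) prior on σ², the Normal likelihood is conjugate: posterior is Inv-Gamma(α + n/2, β + Σ(xᵢ−μ)²/2).
Σ(xᵢ−μ)² = (0.78)² + (3.13)² + (2.03)² + (0.88)² + (3.13)² + (0.92)² = 25.9439.
Posterior: Inv-Gamma(6.8 + 6/2, 3.7 + 25.9439/2) = Inv-Gamma(9.80, 16.67195).
Mode = β/(α+1) = 16.67195/10.80 = 1.5437.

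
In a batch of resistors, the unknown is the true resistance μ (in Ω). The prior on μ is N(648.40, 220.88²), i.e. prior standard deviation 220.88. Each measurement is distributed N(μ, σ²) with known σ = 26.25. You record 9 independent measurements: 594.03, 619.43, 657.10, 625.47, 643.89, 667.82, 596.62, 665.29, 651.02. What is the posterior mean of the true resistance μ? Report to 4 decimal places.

635.6500

For Normal data with known variance σ², a Normal(μ₀, σ₀²) prior on μ is conjugate. Posterior precision = 1/σ₀² + n/σ²; posterior mean is the precision-weighted average of μ₀ and x̄.
Σxᵢ = 594.03 + 619.43 + 657.10 + 625.47 + 643.89 + 667.82 + 596.62 + 665.29 + 651.02 = 5720.67, so n·x̄ = 5720.67.
σ₀² = 220.88² = 48787.9744, σ² = 26.25² = 689.0625; σ² + n·σ₀² = 689.0625 + 9·48787.9744 = 439780.8321.
Posterior mean = (μ₀/σ₀² + n·x̄/σ²)/(1/σ₀² + n/σ²) = (σ²·μ₀ + σ₀²·n·x̄)/(σ² + n·σ₀²) = (689.0625·648.40 + 48787.9744·5720.67)/439780.8321 = 279546689.635848/439780.8321 = 635.6500.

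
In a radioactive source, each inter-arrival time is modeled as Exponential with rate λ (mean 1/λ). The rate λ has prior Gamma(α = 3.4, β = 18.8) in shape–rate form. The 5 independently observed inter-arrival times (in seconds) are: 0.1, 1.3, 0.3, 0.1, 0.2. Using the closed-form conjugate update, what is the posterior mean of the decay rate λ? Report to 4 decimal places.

0.4038

With a Gamma(shape α, rate β) prior on the exponential rate λ, the posterior after n observations with total T = Σxᵢ is Gamma(α+n, β+T).
Sum of observations T = 2.0 seconds; n = 5.
Posterior: Gamma(3.4+5, 18.8+2.0) = Gamma(8.4, 20.8).
Posterior mean of λ = α/β = 8.4/20.8 = 0.4038.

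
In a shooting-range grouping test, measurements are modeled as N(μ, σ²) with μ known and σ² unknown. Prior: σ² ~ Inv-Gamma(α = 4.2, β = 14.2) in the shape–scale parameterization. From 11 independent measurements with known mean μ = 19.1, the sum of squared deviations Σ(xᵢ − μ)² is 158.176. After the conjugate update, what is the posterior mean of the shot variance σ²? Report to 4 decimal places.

With known mean μ and an Inverse-Gamma(α, β) prior on σ², the Normal likelihood is conjugate: posterior is Inv-Gamma(α + n/2, β + Σ(xᵢ−μ)²/2).
Posterior: Inv-Gamma(4.2 + 11/2, 14.2 + 158.176/2) = Inv-Gamma(9.70, 93.2880).
E[σ²|data] = β/(α−1) = 93.2880/8.70 = 10.7228.

10.7228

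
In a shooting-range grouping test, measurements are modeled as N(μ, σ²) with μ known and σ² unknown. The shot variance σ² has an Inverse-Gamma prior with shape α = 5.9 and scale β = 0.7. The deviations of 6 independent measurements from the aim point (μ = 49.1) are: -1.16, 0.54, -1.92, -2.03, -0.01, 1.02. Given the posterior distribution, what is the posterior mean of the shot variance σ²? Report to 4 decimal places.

0.7522

With known mean μ and an Inverse-Gamma(α, β) prior on σ², the Normal likelihood is conjugate: posterior is Inv-Gamma(α + n/2, β + Σ(xᵢ−μ)²/2).
Σ(xᵢ−μ)² = (-1.16)² + (0.54)² + (-1.92)² + (-2.03)² + (-0.01)² + (1.02)² = 10.4850.
Posterior: Inv-Gamma(5.9 + 6/2, 0.7 + 10.4850/2) = Inv-Gamma(8.90, 5.94250).
E[σ²|data] = β/(α−1) = 5.94250/7.90 = 0.7522.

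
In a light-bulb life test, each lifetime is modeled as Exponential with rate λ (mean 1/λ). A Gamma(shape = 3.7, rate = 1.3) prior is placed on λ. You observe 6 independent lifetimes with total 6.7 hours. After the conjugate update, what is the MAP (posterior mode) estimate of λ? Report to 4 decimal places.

1.0875

With a Gamma(shape α, rate β) prior on the exponential rate λ, the posterior after n observations with total T = Σxᵢ is Gamma(α+n, β+T).
Posterior: Gamma(3.7+6, 1.3+6.7) = Gamma(9.7, 8.0).
Mode = (α−1)/β = 1.0875.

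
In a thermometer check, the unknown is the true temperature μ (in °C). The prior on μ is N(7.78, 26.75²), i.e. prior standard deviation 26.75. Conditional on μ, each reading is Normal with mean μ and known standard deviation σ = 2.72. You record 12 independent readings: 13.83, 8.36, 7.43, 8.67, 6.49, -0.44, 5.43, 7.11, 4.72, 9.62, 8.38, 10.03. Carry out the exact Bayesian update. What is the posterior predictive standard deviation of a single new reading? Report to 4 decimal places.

For Normal data with known variance σ², a Normal(μ₀, σ₀²) prior on μ is conjugate. Posterior precision = 1/σ₀² + n/σ²; posterior mean is the precision-weighted average of μ₀ and x̄.
σ₀² = 26.75² = 715.5625, σ² = 2.72² = 7.3984; σ² + n·σ₀² = 7.3984 + 12·715.5625 = 8594.1484.
Posterior precision = 1/σ₀² + n/σ² = 1/715.5625 + 12/7.3984 = (σ² + n·σ₀²)/(σ₀²σ²) = 8594.1484/(715.5625·7.3984); posterior variance σₙ² = σ₀²σ²/(σ² + n·σ₀²) = 715.5625·7.3984/8594.1484 = 0.616003.
Predictive variance for one new observation = σₙ² + σ² = 715.5625·7.3984/8594.1484 + 7.3984 = σ²·(σ₀² + 8594.1484)/8594.1484 = 7.3984·9309.7109/8594.1484 = 8.014403; SD = √(7.3984·9309.7109/8594.1484) = 2.8310.

2.8310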